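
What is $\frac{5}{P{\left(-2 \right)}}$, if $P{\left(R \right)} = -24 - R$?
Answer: $- \frac{5}{22} \approx -0.22727$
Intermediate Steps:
$\frac{5}{P{\left(-2 \right)}} = \frac{5}{-24 - -2} = \frac{5}{-24 + 2} = \frac{5}{-22} = 5 \left(- \frac{1}{22}\right) = - \frac{5}{22}$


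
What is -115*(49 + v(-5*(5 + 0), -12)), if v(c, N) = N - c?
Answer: -7130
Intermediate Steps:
-115*(49 + v(-5*(5 + 0), -12)) = -115*(49 + (-12 - (-5)*(5 + 0))) = -115*(49 + (-12 - (-5)*5)) = -115*(49 + (-12 - 1*(-25))) = -115*(49 + (-12 + 25)) = -115*(49 + 13) = -115*62 = -7130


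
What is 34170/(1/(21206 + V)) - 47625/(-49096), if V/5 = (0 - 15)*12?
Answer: 34065555205545/49096 ≈ 6.9386e+8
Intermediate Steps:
V = -900 (V = 5*((0 - 15)*12) = 5*(-15*12) = 5*(-180) = -900)
34170/(1/(21206 + V)) - 47625/(-49096) = 34170/(1/(21206 - 900)) - 47625/(-49096) = 34170/(1/20306) - 47625*(-1/49096) = 34170/(1/20306) + 47625/49096 = 34170*20306 + 47625/49096 = 693856020 + 47625/49096 = 34065555205545/49096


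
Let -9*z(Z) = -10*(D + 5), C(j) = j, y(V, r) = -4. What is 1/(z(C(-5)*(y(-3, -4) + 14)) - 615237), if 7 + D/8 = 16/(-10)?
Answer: -9/5537771 ≈ -1.6252e-6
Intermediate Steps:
D = -344/5 (D = -56 + 8*(16/(-10)) = -56 + 8*(16*(-1/10)) = -56 + 8*(-8/5) = -56 - 64/5 = -344/5 ≈ -68.800)
z(Z) = -638/9 (z(Z) = -(-10)*(-344/5 + 5)/9 = -(-10)*(-319)/(9*5) = -1/9*638 = -638/9)
1/(z(C(-5)*(y(-3, -4) + 14)) - 615237) = 1/(-638/9 - 615237) = 1/(-5537771/9) = -9/5537771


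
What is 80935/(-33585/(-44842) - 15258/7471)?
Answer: -27114405194170/433285701 ≈ -62579.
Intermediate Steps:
80935/(-33585/(-44842) - 15258/7471) = 80935/(-33585*(-1/44842) - 15258*1/7471) = 80935/(33585/44842 - 15258/7471) = 80935/(-433285701/335014582) = 80935*(-335014582/433285701) = -27114405194170/433285701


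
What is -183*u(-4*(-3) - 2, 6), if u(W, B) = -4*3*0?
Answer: 0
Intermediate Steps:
u(W, B) = 0 (u(W, B) = -12*0 = 0)
-183*u(-4*(-3) - 2, 6) = -183*0 = 0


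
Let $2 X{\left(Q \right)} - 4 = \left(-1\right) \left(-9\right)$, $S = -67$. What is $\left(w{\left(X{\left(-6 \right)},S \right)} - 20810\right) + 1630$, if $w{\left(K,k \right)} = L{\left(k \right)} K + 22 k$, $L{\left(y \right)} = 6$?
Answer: $-20615$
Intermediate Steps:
$X{\left(Q \right)} = \frac{13}{2}$ ($X{\left(Q \right)} = 2 + \frac{\left(-1\right) \left(-9\right)}{2} = 2 + \frac{1}{2} \cdot 9 = 2 + \frac{9}{2} = \frac{13}{2}$)
$w{\left(K,k \right)} = 6 K + 22 k$
$\left(w{\left(X{\left(-6 \right)},S \right)} - 20810\right) + 1630 = \left(\left(6 \cdot \frac{13}{2} + 22 \left(-67\right)\right) - 20810\right) + 1630 = \left(\left(39 - 1474\right) - 20810\right) + 1630 = \left(-1435 - 20810\right) + 1630 = -22245 + 1630 = -20615$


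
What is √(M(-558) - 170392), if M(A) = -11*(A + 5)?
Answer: I*√164309 ≈ 405.35*I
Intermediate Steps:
M(A) = -55 - 11*A (M(A) = -11*(5 + A) = -55 - 11*A)
√(M(-558) - 170392) = √((-55 - 11*(-558)) - 170392) = √((-55 + 6138) - 170392) = √(6083 - 170392) = √(-164309) = I*√164309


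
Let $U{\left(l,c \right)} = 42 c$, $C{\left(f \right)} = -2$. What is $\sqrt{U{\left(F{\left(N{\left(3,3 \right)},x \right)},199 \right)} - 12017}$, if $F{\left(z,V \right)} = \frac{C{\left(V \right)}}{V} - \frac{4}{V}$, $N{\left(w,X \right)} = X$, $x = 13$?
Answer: $i \sqrt{3659} \approx 60.49 i$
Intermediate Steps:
$F{\left(z,V \right)} = - \frac{6}{V}$ ($F{\left(z,V \right)} = - \frac{2}{V} - \frac{4}{V} = - \frac{6}{V}$)
$\sqrt{U{\left(F{\left(N{\left(3,3 \right)},x \right)},199 \right)} - 12017} = \sqrt{42 \cdot 199 - 12017} = \sqrt{8358 - 12017} = \sqrt{-3659} = i \sqrt{3659}$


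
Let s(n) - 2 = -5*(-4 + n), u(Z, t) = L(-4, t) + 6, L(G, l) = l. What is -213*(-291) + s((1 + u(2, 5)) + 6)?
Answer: 61915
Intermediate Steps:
u(Z, t) = 6 + t (u(Z, t) = t + 6 = 6 + t)
s(n) = 22 - 5*n (s(n) = 2 - 5*(-4 + n) = 2 + (20 - 5*n) = 22 - 5*n)
-213*(-291) + s((1 + u(2, 5)) + 6) = -213*(-291) + (22 - 5*((1 + (6 + 5)) + 6)) = 61983 + (22 - 5*((1 + 11) + 6)) = 61983 + (22 - 5*(12 + 6)) = 61983 + (22 - 5*18) = 61983 + (22 - 90) = 61983 - 68 = 61915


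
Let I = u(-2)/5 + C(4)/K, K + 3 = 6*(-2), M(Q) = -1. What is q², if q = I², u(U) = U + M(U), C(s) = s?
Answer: 28561/50625 ≈ 0.56417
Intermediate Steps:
u(U) = -1 + U (u(U) = U - 1 = -1 + U)
K = -15 (K = -3 + 6*(-2) = -3 - 12 = -15)
I = -13/15 (I = (-1 - 2)/5 + 4/(-15) = -3*⅕ + 4*(-1/15) = -⅗ - 4/15 = -13/15 ≈ -0.86667)
q = 169/225 (q = (-13/15)² = 169/225 ≈ 0.75111)
q² = (169/225)² = 28561/50625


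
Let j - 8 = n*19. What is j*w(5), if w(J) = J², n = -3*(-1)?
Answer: 1625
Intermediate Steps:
n = 3
j = 65 (j = 8 + 3*19 = 8 + 57 = 65)
j*w(5) = 65*5² = 65*25 = 1625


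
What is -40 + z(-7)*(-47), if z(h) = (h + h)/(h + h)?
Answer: -87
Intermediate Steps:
z(h) = 1 (z(h) = (2*h)/((2*h)) = (2*h)*(1/(2*h)) = 1)
-40 + z(-7)*(-47) = -40 + 1*(-47) = -40 - 47 = -87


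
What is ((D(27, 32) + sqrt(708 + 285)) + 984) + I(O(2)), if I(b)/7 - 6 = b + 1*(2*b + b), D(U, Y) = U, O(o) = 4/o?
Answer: 1109 + sqrt(993) ≈ 1140.5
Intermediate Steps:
I(b) = 42 + 28*b (I(b) = 42 + 7*(b + 1*(2*b + b)) = 42 + 7*(b + 1*(3*b)) = 42 + 7*(b + 3*b) = 42 + 7*(4*b) = 42 + 28*b)
((D(27, 32) + sqrt(708 + 285)) + 984) + I(O(2)) = ((27 + sqrt(708 + 285)) + 984) + (42 + 28*(4/2)) = ((27 + sqrt(993)) + 984) + (42 + 28*(4*(1/2))) = (1011 + sqrt(993)) + (42 + 28*2) = (1011 + sqrt(993)) + (42 + 56) = (1011 + sqrt(993)) + 98 = 1109 + sqrt(993)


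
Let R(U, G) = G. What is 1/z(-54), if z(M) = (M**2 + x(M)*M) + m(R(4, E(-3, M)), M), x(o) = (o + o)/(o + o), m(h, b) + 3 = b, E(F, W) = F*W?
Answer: 1/2805 ≈ 0.00035651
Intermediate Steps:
m(h, b) = -3 + b
x(o) = 1 (x(o) = (2*o)/((2*o)) = (2*o)*(1/(2*o)) = 1)
z(M) = -3 + M**2 + 2*M (z(M) = (M**2 + 1*M) + (-3 + M) = (M**2 + M) + (-3 + M) = (M + M**2) + (-3 + M) = -3 + M**2 + 2*M)
1/z(-54) = 1/(-3 + (-54)**2 + 2*(-54)) = 1/(-3 + 2916 - 108) = 1/2805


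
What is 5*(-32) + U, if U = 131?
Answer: -29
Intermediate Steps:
5*(-32) + U = 5*(-32) + 131 = -160 + 131 = -29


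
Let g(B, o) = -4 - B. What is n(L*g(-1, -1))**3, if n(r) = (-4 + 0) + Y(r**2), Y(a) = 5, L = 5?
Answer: 1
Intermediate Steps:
n(r) = 1 (n(r) = (-4 + 0) + 5 = -4 + 5 = 1)
n(L*g(-1, -1))**3 = 1**3 = 1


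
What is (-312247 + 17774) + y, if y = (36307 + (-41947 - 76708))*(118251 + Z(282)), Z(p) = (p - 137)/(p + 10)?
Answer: -710879016048/73 ≈ -9.7381e+9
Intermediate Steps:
Z(p) = (-137 + p)/(10 + p)
y = -710857519519/73 (y = (36307 + (-41947 - 76708))*(118251 + (-137 + 282)/(10 + 282)) = (36307 - 118655)*(118251 + 145/292) = -82348*(118251 + (1/292)*145) = -82348*(118251 + 145/292) = -82348*34529437/292 = -710857519519/73 ≈ -9.7378e+9)
(-312247 + 17774) + y = (-312247 + 17774) - 710857519519/73 = -294473 - 710857519519/73 = -710879016048/73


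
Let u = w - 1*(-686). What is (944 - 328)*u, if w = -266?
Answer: 258720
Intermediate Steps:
u = 420 (u = -266 - 1*(-686) = -266 + 686 = 420)
(944 - 328)*u = (944 - 328)*420 = 616*420 = 258720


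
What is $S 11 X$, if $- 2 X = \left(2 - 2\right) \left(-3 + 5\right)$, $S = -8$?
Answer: $0$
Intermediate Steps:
$X = 0$ ($X = - \frac{\left(2 - 2\right) \left(-3 + 5\right)}{2} = - \frac{0 \cdot 2}{2} = \left(- \frac{1}{2}\right) 0 = 0$)
$S 11 X = \left(-8\right) 11 \cdot 0 = \left(-88\right) 0 = 0$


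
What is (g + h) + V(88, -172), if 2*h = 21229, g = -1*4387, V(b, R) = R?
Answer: 12111/2 ≈ 6055.5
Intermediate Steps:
g = -4387
h = 21229/2 (h = (½)*21229 = 21229/2 ≈ 10615.)
(g + h) + V(88, -172) = (-4387 + 21229/2) - 172 = 12455/2 - 172 = 12111/2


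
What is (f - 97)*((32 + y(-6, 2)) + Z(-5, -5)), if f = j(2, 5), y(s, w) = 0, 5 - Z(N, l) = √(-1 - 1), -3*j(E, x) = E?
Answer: -10841/3 + 293*I*√2/3 ≈ -3613.7 + 138.12*I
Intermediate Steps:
j(E, x) = -E/3
Z(N, l) = 5 - I*√2 (Z(N, l) = 5 - √(-1 - 1) = 5 - √(-2) = 5 - I*√2)
f = -⅔ (f = -⅓*2 = -⅔ ≈ -0.66667)
(f - 97)*((32 + y(-6, 2)) + Z(-5, -5)) = (-⅔ - 97)*((32 + 0) + (5 - I*√2)) = -293*(32 + (5 - I*√2))/3 = -293*(37 - I*√2)/3 = -10841/3 + 293*I*√2/3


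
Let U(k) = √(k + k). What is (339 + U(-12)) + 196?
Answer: 535 + 2*I*√6 ≈ 535.0 + 4.899*I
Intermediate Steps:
U(k) = √2*√k (U(k) = √(2*k) = √2*√k)
(339 + U(-12)) + 196 = (339 + √2*√(-12)) + 196 = (339 + √2*(2*I*√3)) + 196 = (339 + 2*I*√6) + 196 = 535 + 2*I*√6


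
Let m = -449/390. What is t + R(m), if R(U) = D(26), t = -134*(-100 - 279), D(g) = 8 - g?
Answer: 50768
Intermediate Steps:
m = -449/390 (m = -449*1/390 = -449/390 ≈ -1.1513)
t = 50786 (t = -134*(-379) = 50786)
R(U) = -18 (R(U) = 8 - 1*26 = 8 - 26 = -18)
t + R(m) = 50786 - 18 = 50768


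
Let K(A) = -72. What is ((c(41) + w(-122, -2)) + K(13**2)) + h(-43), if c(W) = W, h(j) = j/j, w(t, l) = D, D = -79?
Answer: -109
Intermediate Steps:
w(t, l) = -79
h(j) = 1
((c(41) + w(-122, -2)) + K(13**2)) + h(-43) = ((41 - 79) - 72) + 1 = (-38 - 72) + 1 = -110 + 1 = -109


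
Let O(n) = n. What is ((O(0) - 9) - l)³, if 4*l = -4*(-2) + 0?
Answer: -1331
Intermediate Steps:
l = 2 (l = (-4*(-2) + 0)/4 = (8 + 0)/4 = (¼)*8 = 2)
((O(0) - 9) - l)³ = ((0 - 9) - 1*2)³ = (-9 - 2)³ = (-11)³ = -1331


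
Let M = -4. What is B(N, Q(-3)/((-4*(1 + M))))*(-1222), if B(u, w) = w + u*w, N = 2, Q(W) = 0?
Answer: 0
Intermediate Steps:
B(N, Q(-3)/((-4*(1 + M))))*(-1222) = ((0/((-4*(1 - 4))))*(1 + 2))*(-1222) = ((0/((-4*(-3))))*3)*(-1222) = ((0/12)*3)*(-1222) = ((0*(1/12))*3)*(-1222) = (0*3)*(-1222) = 0*(-1222) = 0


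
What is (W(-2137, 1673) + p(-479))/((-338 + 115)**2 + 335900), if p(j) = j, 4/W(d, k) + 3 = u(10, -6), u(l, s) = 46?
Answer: -20593/16582047 ≈ -0.0012419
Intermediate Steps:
W(d, k) = 4/43 (W(d, k) = 4/(-3 + 46) = 4/43)
(W(-2137, 1673) + p(-479))/((-338 + 115)**2 + 335900) = (4/43 - 479)/((-338 + 115)**2 + 335900) = -20593/(43*((-223)**2 + 335900)) = -20593/(43*(49729 + 335900)) = -20593/43/385629 = -20593/43*1/385629 = -20593/16582047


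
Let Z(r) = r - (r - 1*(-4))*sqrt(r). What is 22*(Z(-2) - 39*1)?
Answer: -902 - 44*I*sqrt(2) ≈ -902.0 - 62.225*I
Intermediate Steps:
Z(r) = r - sqrt(r)*(4 + r) (Z(r) = r - (r + 4)*sqrt(r) = r - (4 + r)*sqrt(r) = r - sqrt(r)*(4 + r))
22*(Z(-2) - 39*1) = 22*((-2 - (-2)**(3/2) - 4*I*sqrt(2)) - 39*1) = 22*((-2 - (-2)*I*sqrt(2) - 4*I*sqrt(2)) - 39) = 22*((-2 + 2*I*sqrt(2) - 4*I*sqrt(2)) - 39) = 22*((-2 - 2*I*sqrt(2)) - 39) = 22*(-41 - 2*I*sqrt(2)) = -902 - 44*I*sqrt(2)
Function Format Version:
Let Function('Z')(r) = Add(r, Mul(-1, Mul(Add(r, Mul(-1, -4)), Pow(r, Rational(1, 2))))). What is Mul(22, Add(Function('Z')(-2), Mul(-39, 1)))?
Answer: Add(-902, Mul(-44, I, Pow(2, Rational(1, 2)))) ≈ Add(-902.00, Mul(-62.225, I))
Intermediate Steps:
Function('Z')(r) = Add(r, Mul(-1, Pow(r, Rational(1, 2)), Add(4, r))) (Function('Z')(r) = Add(r, Mul(-1, Mul(Add(r, 4), Pow(r, Rational(1, 2))))) = Add(r, Mul(-1, Mul(Add(4, r), Pow(r, Rational(1, 2))))) = Add(r, Mul(-1, Mul(Pow(r, Rational(1, 2)), Add(4, r)))) = Add(r, Mul(-1, Pow(r, Rational(1, 2)), Add(4, r))))
Mul(22, Add(Function('Z')(-2), Mul(-39, 1))) = Mul(22, Add(Add(-2, Mul(-1, Pow(-2, Rational(3, 2))), Mul(-4, Pow(-2, Rational(1, 2)))), Mul(-39, 1))) = Mul(22, Add(Add(-2, Mul(-1, Mul(-2, I, Pow(2, Rational(1, 2)))), Mul(-4, Mul(I, Pow(2, Rational(1, 2))))), -39)) = Mul(22, Add(Add(-2, Mul(2, I, Pow(2, Rational(1, 2))), Mul(-4, I, Pow(2, Rational(1, 2)))), -39)) = Mul(22, Add(Add(-2, Mul(-2, I, Pow(2, Rational(1, 2)))), -39)) = Mul(22, Add(-41, Mul(-2, I, Pow(2, Rational(1, 2))))) = Add(-902, Mul(-44, I, Pow(2, Rational(1, 2))))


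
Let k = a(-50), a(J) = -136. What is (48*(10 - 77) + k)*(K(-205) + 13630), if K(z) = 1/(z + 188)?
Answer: -776688568/17 ≈ -4.5688e+7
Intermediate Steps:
K(z) = 1/(188 + z)
k = -136
(48*(10 - 77) + k)*(K(-205) + 13630) = (48*(10 - 77) - 136)*(1/(188 - 205) + 13630) = (48*(-67) - 136)*(1/(-17) + 13630) = (-3216 - 136)*(-1/17 + 13630) = -3352*231709/17 = -776688568/17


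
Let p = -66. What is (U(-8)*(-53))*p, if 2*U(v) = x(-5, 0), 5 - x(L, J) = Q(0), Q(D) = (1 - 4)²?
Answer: -6996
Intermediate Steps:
Q(D) = 9 (Q(D) = (-3)² = 9)
x(L, J) = -4 (x(L, J) = 5 - 1*9 = 5 - 9 = -4)
U(v) = -2 (U(v) = (½)*(-4) = -2)
(U(-8)*(-53))*p = -2*(-53)*(-66) = 106*(-66) = -6996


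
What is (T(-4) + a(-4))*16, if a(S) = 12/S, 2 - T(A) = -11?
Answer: 160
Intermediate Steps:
T(A) = 13 (T(A) = 2 - 1*(-11) = 2 + 11 = 13)
(T(-4) + a(-4))*16 = (13 + 12/(-4))*16 = (13 + 12*(-¼))*16 = (13 - 3)*16 = 10*16 = 160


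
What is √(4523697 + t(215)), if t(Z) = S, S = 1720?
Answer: √4525417 ≈ 2127.3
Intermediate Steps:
t(Z) = 1720
√(4523697 + t(215)) = √(4523697 + 1720) = √4525417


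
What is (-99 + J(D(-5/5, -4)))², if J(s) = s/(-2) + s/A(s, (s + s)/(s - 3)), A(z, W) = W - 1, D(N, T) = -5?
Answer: 54289/4 ≈ 13572.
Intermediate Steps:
A(z, W) = -1 + W
J(s) = -s/2 + s/(-1 + 2*s/(-3 + s)) (J(s) = s/(-2) + s/(-1 + (s + s)/(s - 3)) = s*(-½) + s/(-1 + (2*s)/(-3 + s)) = -s/2 + s/(-1 + 2*s/(-3 + s)))
(-99 + J(D(-5/5, -4)))² = (-99 + (½)*(-5)*(-9 - 5)/(3 - 5))² = (-99 + (½)*(-5)*(-14)/(-2))² = (-99 + (½)*(-5)*(-½)*(-14))² = (-99 - 35/2)² = (-233/2)² = 54289/4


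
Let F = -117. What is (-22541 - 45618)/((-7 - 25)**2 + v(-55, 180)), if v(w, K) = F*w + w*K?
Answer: 68159/2441 ≈ 27.923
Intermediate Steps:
v(w, K) = -117*w + K*w (v(w, K) = -117*w + w*K = -117*w + K*w)
(-22541 - 45618)/((-7 - 25)**2 + v(-55, 180)) = (-22541 - 45618)/((-7 - 25)**2 - 55*(-117 + 180)) = -68159/((-32)**2 - 55*63) = -68159/(1024 - 3465) = -68159/(-2441) = -68159*(-1/2441) = 68159/2441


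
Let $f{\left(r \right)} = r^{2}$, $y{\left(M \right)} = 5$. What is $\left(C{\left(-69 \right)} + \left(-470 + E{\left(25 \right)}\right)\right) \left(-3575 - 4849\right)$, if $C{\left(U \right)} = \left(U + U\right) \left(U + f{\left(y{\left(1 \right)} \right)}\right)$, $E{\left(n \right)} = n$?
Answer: $-47401848$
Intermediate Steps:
$C{\left(U \right)} = 2 U \left(25 + U\right)$ ($C{\left(U \right)} = \left(U + U\right) \left(U + 5^{2}\right) = 2 U \left(U + 25\right) = 2 U \left(25 + U\right)$)
$\left(C{\left(-69 \right)} + \left(-470 + E{\left(25 \right)}\right)\right) \left(-3575 - 4849\right) = \left(2 \left(-69\right) \left(25 - 69\right) + \left(-470 + 25\right)\right) \left(-3575 - 4849\right) = \left(2 \left(-69\right) \left(-44\right) - 445\right) \left(-8424\right) = \left(6072 - 445\right) \left(-8424\right) = 5627 \left(-8424\right) = -47401848$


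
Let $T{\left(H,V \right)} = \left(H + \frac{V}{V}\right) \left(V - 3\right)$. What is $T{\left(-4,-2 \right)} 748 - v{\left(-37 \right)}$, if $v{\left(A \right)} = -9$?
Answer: $11229$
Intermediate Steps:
$T{\left(H,V \right)} = \left(1 + H\right) \left(-3 + V\right)$ ($T{\left(H,V \right)} = \left(H + 1\right) \left(-3 + V\right) = \left(1 + H\right) \left(-3 + V\right)$)
$T{\left(-4,-2 \right)} 748 - v{\left(-37 \right)} = \left(-3 - 2 - -12 - -8\right) 748 - -9 = \left(-3 - 2 + 12 + 8\right) 748 + 9 = 15 \cdot 748 + 9 = 11220 + 9 = 11229$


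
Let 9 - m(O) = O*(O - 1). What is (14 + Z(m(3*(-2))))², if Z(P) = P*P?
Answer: 1216609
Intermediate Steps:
m(O) = 9 - O*(-1 + O) (m(O) = 9 - O*(O - 1) = 9 - O*(-1 + O))
Z(P) = P²
(14 + Z(m(3*(-2))))² = (14 + (9 + 3*(-2) - (3*(-2))²)²)² = (14 + (9 - 6 - 1*(-6)²)²)² = (14 + (9 - 6 - 1*36)²)² = (14 + (9 - 6 - 36)²)² = (14 + (-33)²)² = (14 + 1089)² = 1103² = 1216609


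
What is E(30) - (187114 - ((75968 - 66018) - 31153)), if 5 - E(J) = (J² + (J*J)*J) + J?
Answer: -236242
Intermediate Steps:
E(J) = 5 - J - J² - J³ (E(J) = 5 - ((J² + (J*J)*J) + J) = 5 - ((J² + J²*J) + J) = 5 - ((J² + J³) + J) = 5 - (J + J² + J³) = 5 + (-J - J² - J³) = 5 - J - J² - J³)
E(30) - (187114 - ((75968 - 66018) - 31153)) = (5 - 1*30 - 1*30² - 1*30³) - (187114 - ((75968 - 66018) - 31153)) = (5 - 30 - 1*900 - 1*27000) - (187114 - (9950 - 31153)) = (5 - 30 - 900 - 27000) - (187114 - 1*(-21203)) = -27925 - (187114 + 21203) = -27925 - 1*208317 = -27925 - 208317 = -236242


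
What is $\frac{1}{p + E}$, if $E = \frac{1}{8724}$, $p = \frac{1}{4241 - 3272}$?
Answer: $\frac{939284}{1077} \approx 872.13$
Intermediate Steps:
$p = \frac{1}{969} \approx 0.001032$
$E = \frac{1}{8724} \approx 0.00011463$
$\frac{1}{p + E} = \frac{1}{\frac{1}{969} + \frac{1}{8724}} = \frac{1}{\frac{1077}{939284}} = \frac{939284}{1077}$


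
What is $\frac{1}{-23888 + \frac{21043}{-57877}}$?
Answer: $- \frac{57877}{1382586819} \approx -4.1861 \cdot 10^{-5}$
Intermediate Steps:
$\frac{1}{-23888 + \frac{21043}{-57877}} = \frac{1}{-23888 + 21043 \left(- \frac{1}{57877}\right)} = \frac{1}{-23888 - \frac{21043}{57877}} = \frac{1}{- \frac{1382586819}{57877}} = - \frac{57877}{1382586819}$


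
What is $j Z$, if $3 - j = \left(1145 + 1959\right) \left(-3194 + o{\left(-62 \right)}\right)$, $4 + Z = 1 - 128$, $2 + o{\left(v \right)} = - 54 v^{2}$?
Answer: $-85704954121$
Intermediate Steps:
$o{\left(v \right)} = -2 - 54 v^{2}$
$Z = -131$ ($Z = -4 + \left(1 - 128\right) = -4 - 127 = -131$)
$j = 654236291$ ($j = 3 - \left(1145 + 1959\right) \left(-3194 - \left(2 + 54 \left(-62\right)^{2}\right)\right) = 3 - 3104 \left(-3194 - 207578\right) = 3 - 3104 \left(-210772\right) = 3 - -654236288 = 3 + 654236288 = 654236291$)
$j Z = 654236291 \left(-131\right) = -85704954121$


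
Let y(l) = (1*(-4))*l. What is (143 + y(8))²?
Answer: 12321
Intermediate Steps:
y(l) = -4*l
(143 + y(8))² = (143 - 4*8)² = (143 - 32)² = 111² = 12321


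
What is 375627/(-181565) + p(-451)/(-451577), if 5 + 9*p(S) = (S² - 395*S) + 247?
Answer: -1595939962231/737915202045 ≈ -2.1628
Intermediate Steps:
p(S) = 242/9 - 395*S/9 + S²/9 (p(S) = -5/9 + ((S² - 395*S) + 247)/9 = -5/9 + (247 + S² - 395*S)/9 = -5/9 + (247/9 - 395*S/9 + S²/9) = 242/9 - 395*S/9 + S²/9)
375627/(-181565) + p(-451)/(-451577) = 375627/(-181565) + (242/9 - 395/9*(-451) + (⅑)*(-451)²)/(-451577) = 375627*(-1/181565) + (242/9 + 178145/9 + (⅑)*203401)*(-1/451577) = -375627/181565 + (242/9 + 178145/9 + 203401/9)*(-1/451577) = -375627/181565 + (381788/9)*(-1/451577) = -375627/181565 - 381788/4064193 = -1595939962231/737915202045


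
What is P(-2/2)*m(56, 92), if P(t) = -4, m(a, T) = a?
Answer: -224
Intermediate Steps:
P(-2/2)*m(56, 92) = -4*56 = -224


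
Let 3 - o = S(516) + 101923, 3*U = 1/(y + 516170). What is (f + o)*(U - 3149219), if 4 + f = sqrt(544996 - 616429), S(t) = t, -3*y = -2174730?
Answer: 30028488561020599/93081 - 11725298149559*I*sqrt(7937)/1241080 ≈ 3.2261e+11 - 8.4169e+8*I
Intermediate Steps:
y = 724910 (y = -1/3*(-2174730) = 724910)
U = 1/3723240 (U = 1/(3*(724910 + 516170)) = (1/3)/1241080 = (1/3)*(1/1241080) = 1/3723240 ≈ 2.6858e-7)
o = -102436 (o = 3 - (516 + 101923) = 3 - 1*102439 = 3 - 102439 = -102436)
f = -4 + 3*I*sqrt(7937) (f = -4 + sqrt(544996 - 616429) = -4 + sqrt(-71433) = -4 + 3*I*sqrt(7937) ≈ -4.0 + 267.27*I)
(f + o)*(U - 3149219) = ((-4 + 3*I*sqrt(7937)) - 102436)*(1/3723240 - 3149219) = (-102440 + 3*I*sqrt(7937))*(-11725298149559/3723240) = 30028488561020599/93081 - 11725298149559*I*sqrt(7937)/1241080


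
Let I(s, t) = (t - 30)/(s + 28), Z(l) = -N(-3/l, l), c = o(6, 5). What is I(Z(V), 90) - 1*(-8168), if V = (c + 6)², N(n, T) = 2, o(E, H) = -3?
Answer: 106214/13 ≈ 8170.3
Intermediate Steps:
c = -3
V = 9 (V = (-3 + 6)² = 3² = 9)
Z(l) = -2 (Z(l) = -1*2 = -2)
I(s, t) = (-30 + t)/(28 + s)
I(Z(V), 90) - 1*(-8168) = (-30 + 90)/(28 - 2) - 1*(-8168) = 60/26 + 8168 = (1/26)*60 + 8168 = 30/13 + 8168 = 106214/13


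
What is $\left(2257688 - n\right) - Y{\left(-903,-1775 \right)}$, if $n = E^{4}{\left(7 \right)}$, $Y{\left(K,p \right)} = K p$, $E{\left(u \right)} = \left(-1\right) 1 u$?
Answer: $652462$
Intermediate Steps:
$E{\left(u \right)} = - u$
$n = 2401$ ($n = \left(\left(-1\right) 7\right)^{4} = \left(-7\right)^{4} = 2401$)
$\left(2257688 - n\right) - Y{\left(-903,-1775 \right)} = \left(2257688 - 2401\right) - \left(-903\right) \left(-1775\right) = \left(2257688 - 2401\right) - 1602825 = 2255287 - 1602825 = 652462$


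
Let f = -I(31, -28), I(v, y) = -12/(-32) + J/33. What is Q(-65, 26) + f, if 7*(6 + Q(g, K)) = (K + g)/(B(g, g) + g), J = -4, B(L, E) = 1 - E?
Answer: -21853/1848 ≈ -11.825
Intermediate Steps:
Q(g, K) = -6 + K/7 + g/7 (Q(g, K) = -6 + ((K + g)/((1 - g) + g))/7 = -6 + ((K + g)/1)/7 = -6 + ((K + g)*1)/7 = -6 + (K + g)/7 = -6 + (K/7 + g/7) = -6 + K/7 + g/7)
I(v, y) = 67/264 (I(v, y) = -12/(-32) - 4/33 = -12*(-1/32) - 4*1/33 = 3/8 - 4/33 = 67/264)
f = -67/264 (f = -1*67/264 = -67/264 ≈ -0.25379)
Q(-65, 26) + f = (-6 + (1/7)*26 + (1/7)*(-65)) - 67/264 = (-6 + 26/7 - 65/7) - 67/264 = -81/7 - 67/264 = -21853/1848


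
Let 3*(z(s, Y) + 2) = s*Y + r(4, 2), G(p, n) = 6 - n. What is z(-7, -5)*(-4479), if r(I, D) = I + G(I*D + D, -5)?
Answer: -65692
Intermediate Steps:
r(I, D) = 11 + I (r(I, D) = I + (6 - 1*(-5)) = I + (6 + 5) = I + 11 = 11 + I)
z(s, Y) = 3 + Y*s/3 (z(s, Y) = -2 + (s*Y + (11 + 4))/3 = -2 + (Y*s + 15)/3 = -2 + (15 + Y*s)/3 = -2 + (5 + Y*s/3) = 3 + Y*s/3)
z(-7, -5)*(-4479) = (3 + (1/3)*(-5)*(-7))*(-4479) = (3 + 35/3)*(-4479) = (44/3)*(-4479) = -65692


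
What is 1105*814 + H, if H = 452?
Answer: 899922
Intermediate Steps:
1105*814 + H = 1105*814 + 452 = 899470 + 452 = 899922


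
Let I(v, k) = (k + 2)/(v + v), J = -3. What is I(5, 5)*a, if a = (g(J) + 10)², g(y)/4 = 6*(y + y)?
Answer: 62846/5 ≈ 12569.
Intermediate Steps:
I(v, k) = (2 + k)/(2*v) (I(v, k) = (2 + k)/((2*v)) = (2 + k)*(1/(2*v)) = (2 + k)/(2*v))
g(y) = 48*y (g(y) = 4*(6*(y + y)) = 4*(6*(2*y)) = 4*(12*y) = 48*y)
a = 17956 (a = (48*(-3) + 10)² = (-144 + 10)² = (-134)² = 17956)
I(5, 5)*a = ((½)*(2 + 5)/5)*17956 = ((½)*(⅕)*7)*17956 = (7/10)*17956 = 62846/5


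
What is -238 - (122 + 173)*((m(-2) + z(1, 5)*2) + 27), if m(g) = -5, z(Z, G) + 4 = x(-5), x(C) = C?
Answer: -1418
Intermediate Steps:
z(Z, G) = -9 (z(Z, G) = -4 - 5 = -9)
-238 - (122 + 173)*((m(-2) + z(1, 5)*2) + 27) = -238 - (122 + 173)*((-5 - 9*2) + 27) = -238 - 295*((-5 - 18) + 27) = -238 - 295*(-23 + 27) = -238 - 295*4 = -238 - 1*1180 = -238 - 1180 = -1418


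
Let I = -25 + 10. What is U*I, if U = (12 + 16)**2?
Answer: -11760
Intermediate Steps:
U = 784 (U = 28**2 = 784)
I = -15
U*I = 784*(-15) = -11760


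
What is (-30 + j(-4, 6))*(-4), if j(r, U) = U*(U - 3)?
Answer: 48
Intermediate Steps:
j(r, U) = U*(-3 + U)
(-30 + j(-4, 6))*(-4) = (-30 + 6*(-3 + 6))*(-4) = (-30 + 6*3)*(-4) = (-30 + 18)*(-4) = -12*(-4) = 48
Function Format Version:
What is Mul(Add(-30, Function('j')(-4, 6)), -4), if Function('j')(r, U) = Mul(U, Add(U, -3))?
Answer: 48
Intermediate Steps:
Function('j')(r, U) = Mul(U, Add(-3, U))
Mul(Add(-30, Function('j')(-4, 6)), -4) = Mul(Add(-30, Mul(6, Add(-3, 6))), -4) = Mul(Add(-30, Mul(6, 3)), -4) = Mul(Add(-30, 18), -4) = Mul(-12, -4) = 48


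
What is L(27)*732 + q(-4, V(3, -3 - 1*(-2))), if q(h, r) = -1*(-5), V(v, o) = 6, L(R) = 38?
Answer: 27821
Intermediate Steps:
q(h, r) = 5
L(27)*732 + q(-4, V(3, -3 - 1*(-2))) = 38*732 + 5 = 27816 + 5 = 27821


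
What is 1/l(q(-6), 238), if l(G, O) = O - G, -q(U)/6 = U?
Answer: 1/202 ≈ 0.0049505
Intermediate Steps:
q(U) = -6*U
1/l(q(-6), 238) = 1/(238 - (-6)*(-6)) = 1/(238 - 1*36) = 1/(238 - 36) = 1/202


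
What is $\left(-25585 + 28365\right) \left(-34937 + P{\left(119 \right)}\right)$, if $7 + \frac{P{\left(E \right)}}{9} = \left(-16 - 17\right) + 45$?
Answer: $-96999760$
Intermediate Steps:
$P{\left(E \right)} = 45$ ($P{\left(E \right)} = -63 + 9 \left(\left(-16 - 17\right) + 45\right) = -63 + 9 \left(-33 + 45\right) = -63 + 9 \cdot 12 = -63 + 108 = 45$)
$\left(-25585 + 28365\right) \left(-34937 + P{\left(119 \right)}\right) = \left(-25585 + 28365\right) \left(-34937 + 45\right) = 2780 \left(-34892\right) = -96999760$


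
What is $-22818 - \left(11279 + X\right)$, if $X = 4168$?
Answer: $-38265$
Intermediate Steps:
$-22818 - \left(11279 + X\right) = -22818 - 15447 = -38265$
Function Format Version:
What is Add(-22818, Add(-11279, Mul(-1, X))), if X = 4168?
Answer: -38265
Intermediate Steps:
Add(-22818, Add(-11279, Mul(-1, X))) = Add(-22818, Add(-11279, Mul(-1, 4168))) = Add(-22818, Add(-11279, -4168)) = Add(-22818, -15447) = -38265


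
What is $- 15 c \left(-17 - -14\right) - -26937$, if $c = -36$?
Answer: $25317$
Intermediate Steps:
$- 15 c \left(-17 - -14\right) - -26937 = \left(-15\right) \left(-36\right) \left(-17 - -14\right) - -26937 = 540 \left(-17 + 14\right) + 26937 = 540 \left(-3\right) + 26937 = -1620 + 26937 = 25317$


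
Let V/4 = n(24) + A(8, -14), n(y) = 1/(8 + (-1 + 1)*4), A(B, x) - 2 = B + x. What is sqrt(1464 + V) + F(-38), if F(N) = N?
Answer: -38 + sqrt(5794)/2 ≈ 0.059164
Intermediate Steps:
A(B, x) = 2 + B + x (A(B, x) = 2 + (B + x) = 2 + B + x)
n(y) = 1/8 (n(y) = 1/(8 + 0*4) = 1/(8 + 0) = 1/8)
V = -31/2 (V = 4*(1/8 + (2 + 8 - 14)) = 4*(1/8 - 4) = 4*(-31/8) = -31/2 ≈ -15.500)
sqrt(1464 + V) + F(-38) = sqrt(1464 - 31/2) - 38 = sqrt(2897/2) - 38 = sqrt(5794)/2 - 38 = -38 + sqrt(5794)/2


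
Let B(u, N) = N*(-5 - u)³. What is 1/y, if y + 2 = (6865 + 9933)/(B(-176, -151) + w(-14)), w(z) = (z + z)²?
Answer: -755031077/1510078952 ≈ -0.49999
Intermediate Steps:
w(z) = 4*z² (w(z) = (2*z)² = 4*z²)
y = -1510078952/755031077 (y = -2 + (6865 + 9933)/(-1*(-151)*(5 - 176)³ + 4*(-14)²) = -2 + 16798/(-1*(-151)*(-171)³ + 4*196) = -2 + 16798/(-1*(-151)*(-5000211) + 784) = -2 + 16798/(-755031861 + 784) = -2 + 16798/(-755031077) = -2 + 16798*(-1/755031077) = -2 - 16798/755031077 = -1510078952/755031077 ≈ -2.0000)
1/y = 1/(-1510078952/755031077) = -755031077/1510078952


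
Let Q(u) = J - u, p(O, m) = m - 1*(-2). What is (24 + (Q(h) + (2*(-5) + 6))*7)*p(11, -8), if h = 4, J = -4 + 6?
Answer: 108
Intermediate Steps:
J = 2
p(O, m) = 2 + m (p(O, m) = m + 2 = 2 + m)
Q(u) = 2 - u
(24 + (Q(h) + (2*(-5) + 6))*7)*p(11, -8) = (24 + ((2 - 1*4) + (2*(-5) + 6))*7)*(2 - 8) = (24 + ((2 - 4) + (-10 + 6))*7)*(-6) = (24 + (-2 - 4)*7)*(-6) = (24 - 6*7)*(-6) = (24 - 42)*(-6) = -18*(-6) = 108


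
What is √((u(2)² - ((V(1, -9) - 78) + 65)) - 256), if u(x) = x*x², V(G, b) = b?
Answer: I*√170 ≈ 13.038*I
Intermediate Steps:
u(x) = x³
√((u(2)² - ((V(1, -9) - 78) + 65)) - 256) = √(((2³)² - ((-9 - 78) + 65)) - 256) = √((8² - (-87 + 65)) - 256) = √((64 - 1*(-22)) - 256) = √((64 + 22) - 256) = √(86 - 256) = √(-170) = I*√170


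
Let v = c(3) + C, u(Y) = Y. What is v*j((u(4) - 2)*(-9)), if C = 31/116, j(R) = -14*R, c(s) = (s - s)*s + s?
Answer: 23877/29 ≈ 823.34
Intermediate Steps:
c(s) = s (c(s) = 0*s + s = 0 + s = s)
C = 31/116 (C = 31*(1/116) = 31/116 ≈ 0.26724)
v = 379/116 (v = 3 + 31/116 = 379/116 ≈ 3.2672)
v*j((u(4) - 2)*(-9)) = 379*(-14*(4 - 2)*(-9))/116 = 379*(-28*(-9))/116 = 379*(-14*(-18))/116 = (379/116)*252 = 23877/29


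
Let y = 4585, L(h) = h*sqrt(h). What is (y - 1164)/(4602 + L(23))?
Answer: 15743442/21166237 - 78683*sqrt(23)/21166237 ≈ 0.72597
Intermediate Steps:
L(h) = h**(3/2)
(y - 1164)/(4602 + L(23)) = (4585 - 1164)/(4602 + 23**(3/2)) = 3421/(4602 + 23*sqrt(23))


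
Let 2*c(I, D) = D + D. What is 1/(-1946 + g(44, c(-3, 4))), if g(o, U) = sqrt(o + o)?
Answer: -973/1893414 - sqrt(22)/1893414 ≈ -0.00051636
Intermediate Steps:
c(I, D) = D (c(I, D) = (D + D)/2 = (2*D)/2 = D)
g(o, U) = sqrt(2)*sqrt(o) (g(o, U) = sqrt(2*o) = sqrt(2)*sqrt(o))
1/(-1946 + g(44, c(-3, 4))) = 1/(-1946 + sqrt(2)*sqrt(44)) = 1/(-1946 + sqrt(2)*(2*sqrt(11))) = 1/(-1946 + 2*sqrt(22))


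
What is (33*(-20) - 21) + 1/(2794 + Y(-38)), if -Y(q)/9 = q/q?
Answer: -1896584/2785 ≈ -681.00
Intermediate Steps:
Y(q) = -9 (Y(q) = -9*q/q = -9*1 = -9)
(33*(-20) - 21) + 1/(2794 + Y(-38)) = (33*(-20) - 21) + 1/(2794 - 9) = (-660 - 21) + 1/2785 = -681 + 1/2785 = -1896584/2785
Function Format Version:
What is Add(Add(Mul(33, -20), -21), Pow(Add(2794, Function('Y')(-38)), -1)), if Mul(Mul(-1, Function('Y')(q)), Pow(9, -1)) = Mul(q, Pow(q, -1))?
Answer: Rational(-1896584, 2785) ≈ -681.00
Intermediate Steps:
Function('Y')(q) = -9 (Function('Y')(q) = Mul(-9, Mul(q, Pow(q, -1))) = Mul(-9, 1) = -9)
Add(Add(Mul(33, -20), -21), Pow(Add(2794, Function('Y')(-38)), -1)) = Add(Add(Mul(33, -20), -21), Pow(Add(2794, -9), -1)) = Add(Add(-660, -21), Pow(2785, -1)) = Add(-681, Rational(1, 2785)) = Rational(-1896584, 2785)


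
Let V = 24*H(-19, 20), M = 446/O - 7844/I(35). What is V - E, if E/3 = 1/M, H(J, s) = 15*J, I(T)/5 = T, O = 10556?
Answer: -40415802990/5908801 ≈ -6839.9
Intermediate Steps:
I(T) = 5*T
M = -5908801/131950 (M = 446/10556 - 7844/(5*35) = 446*(1/10556) - 7844/175 = 223/5278 - 7844*1/175 = 223/5278 - 7844/175 = -5908801/131950 ≈ -44.781)
E = -395850/5908801 (E = 3/(-5908801/131950) = 3*(-131950/5908801) = -395850/5908801 ≈ -0.066993)
V = -6840 (V = 24*(15*(-19)) = 24*(-285) = -6840)
V - E = -6840 - 1*(-395850/5908801) = -6840 + 395850/5908801 = -40415802990/5908801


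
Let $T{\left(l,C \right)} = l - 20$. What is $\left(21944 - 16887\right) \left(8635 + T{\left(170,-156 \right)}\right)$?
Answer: $44425745$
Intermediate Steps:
$T{\left(l,C \right)} = -20 + l$
$\left(21944 - 16887\right) \left(8635 + T{\left(170,-156 \right)}\right) = \left(21944 - 16887\right) \left(8635 + \left(-20 + 170\right)\right) = 5057 \left(8635 + 150\right) = 5057 \cdot 8785 = 44425745$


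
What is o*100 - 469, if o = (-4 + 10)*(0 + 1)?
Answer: 131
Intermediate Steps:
o = 6 (o = 6*1 = 6)
o*100 - 469 = 6*100 - 469 = 600 - 469 = 131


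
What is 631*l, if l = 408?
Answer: 257448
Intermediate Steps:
631*l = 631*408 = 257448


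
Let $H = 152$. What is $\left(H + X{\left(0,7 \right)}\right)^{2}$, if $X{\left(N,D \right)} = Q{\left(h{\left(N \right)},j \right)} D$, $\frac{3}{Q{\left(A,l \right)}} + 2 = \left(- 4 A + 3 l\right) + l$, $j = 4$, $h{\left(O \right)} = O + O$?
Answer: $\frac{94249}{4} \approx 23562.0$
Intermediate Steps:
$h{\left(O \right)} = 2 O$
$Q{\left(A,l \right)} = \frac{3}{-2 - 4 A + 4 l}$ ($Q{\left(A,l \right)} = \frac{3}{-2 + \left(\left(- 4 A + 3 l\right) + l\right)} = \frac{3}{-2 - \left(- 4 l + 4 A\right)} = \frac{3}{-2 - 4 A + 4 l}$)
$X{\left(N,D \right)} = \frac{3 D}{2 \left(7 - 4 N\right)}$ ($X{\left(N,D \right)} = \frac{3}{2 \left(-1 - 2 \cdot 2 N + 2 \cdot 4\right)} D = \frac{3}{2 \left(-1 - 4 N + 8\right)} D = \frac{3}{2 \left(7 - 4 N\right)} D = \frac{3 D}{2 \left(7 - 4 N\right)}$)
$\left(H + X{\left(0,7 \right)}\right)^{2} = \left(152 + \frac{3}{2} \cdot 7 \frac{1}{7 - 0}\right)^{2} = \left(152 + \frac{3}{2} \cdot 7 \frac{1}{7 + 0}\right)^{2} = \left(152 + \frac{3}{2} \cdot 7 \cdot \frac{1}{7}\right)^{2} = \left(152 + \frac{3}{2}\right)^{2} = \left(\frac{307}{2}\right)^{2} = \frac{94249}{4}$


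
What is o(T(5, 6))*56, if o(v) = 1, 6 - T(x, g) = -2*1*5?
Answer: 56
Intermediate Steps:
T(x, g) = 16 (T(x, g) = 6 - (-2*1)*5 = 6 - (-2)*5 = 6 - 1*(-10) = 6 + 10 = 16)
o(T(5, 6))*56 = 1*56 = 56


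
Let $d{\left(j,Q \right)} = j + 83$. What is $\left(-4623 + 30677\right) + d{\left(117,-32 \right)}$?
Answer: $26254$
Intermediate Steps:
$d{\left(j,Q \right)} = 83 + j$
$\left(-4623 + 30677\right) + d{\left(117,-32 \right)} = \left(-4623 + 30677\right) + \left(83 + 117\right) = 26054 + 200 = 26254$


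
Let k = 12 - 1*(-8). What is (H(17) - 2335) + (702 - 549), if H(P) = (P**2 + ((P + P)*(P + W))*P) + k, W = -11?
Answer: 1595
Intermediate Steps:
k = 20 (k = 12 + 8 = 20)
H(P) = 20 + P**2 + 2*P**2*(-11 + P) (H(P) = (P**2 + ((P + P)*(P - 11))*P) + 20 = (P**2 + ((2*P)*(-11 + P))*P) + 20 = (P**2 + (2*P*(-11 + P))*P) + 20 = (P**2 + 2*P**2*(-11 + P)) + 20 = 20 + P**2 + 2*P**2*(-11 + P))
(H(17) - 2335) + (702 - 549) = ((20 - 21*17**2 + 2*17**3) - 2335) + (702 - 549) = ((20 - 21*289 + 2*4913) - 2335) + 153 = ((20 - 6069 + 9826) - 2335) + 153 = (3777 - 2335) + 153 = 1442 + 153 = 1595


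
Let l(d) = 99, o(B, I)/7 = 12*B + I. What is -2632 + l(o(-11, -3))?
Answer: -2533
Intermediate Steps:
o(B, I) = 7*I + 84*B (o(B, I) = 7*(12*B + I) = 7*(I + 12*B) = 7*I + 84*B)
-2632 + l(o(-11, -3)) = -2632 + 99 = -2533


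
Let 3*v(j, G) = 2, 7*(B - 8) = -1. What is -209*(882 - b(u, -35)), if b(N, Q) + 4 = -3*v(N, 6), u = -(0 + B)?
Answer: -185592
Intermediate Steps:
B = 55/7 (B = 8 + (⅐)*(-1) = 8 - ⅐ = 55/7 ≈ 7.8571)
v(j, G) = ⅔ (v(j, G) = (⅓)*2 = ⅔)
u = -55/7 (u = -(0 + 55/7) = -1*55/7 = -55/7 ≈ -7.8571)
b(N, Q) = -6 (b(N, Q) = -4 - 3*⅔ = -4 - 2 = -6)
-209*(882 - b(u, -35)) = -209*(882 - 1*(-6)) = -209*(882 + 6) = -209*888 = -185592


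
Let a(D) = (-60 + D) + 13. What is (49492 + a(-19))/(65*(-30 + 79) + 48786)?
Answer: 49426/51971 ≈ 0.95103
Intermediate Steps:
a(D) = -47 + D
(49492 + a(-19))/(65*(-30 + 79) + 48786) = (49492 + (-47 - 19))/(65*(-30 + 79) + 48786) = (49492 - 66)/(65*49 + 48786) = 49426/(3185 + 48786) = 49426/51971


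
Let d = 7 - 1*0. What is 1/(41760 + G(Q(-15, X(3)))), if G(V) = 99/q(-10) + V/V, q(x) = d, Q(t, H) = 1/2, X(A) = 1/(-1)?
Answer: 7/292426 ≈ 2.3938e-5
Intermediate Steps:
d = 7 (d = 7 + 0 = 7)
X(A) = -1
Q(t, H) = 1/2
q(x) = 7
G(V) = 106/7 (G(V) = 99/7 + V/V = 99*(1/7) + 1 = 99/7 + 1 = 106/7)
1/(41760 + G(Q(-15, X(3)))) = 1/(41760 + 106/7) = 1/(292426/7) = 7/292426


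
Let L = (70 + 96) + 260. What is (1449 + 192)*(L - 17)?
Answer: 671169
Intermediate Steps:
L = 426 (L = 166 + 260 = 426)
(1449 + 192)*(L - 17) = (1449 + 192)*(426 - 17) = 1641*409 = 671169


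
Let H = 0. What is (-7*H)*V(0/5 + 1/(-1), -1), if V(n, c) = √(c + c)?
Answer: 0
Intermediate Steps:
V(n, c) = √2*√c (V(n, c) = √(2*c) = √2*√c)
(-7*H)*V(0/5 + 1/(-1), -1) = (-7*0)*(√2*√(-1)) = 0*(√2*I) = 0*(I*√2) = 0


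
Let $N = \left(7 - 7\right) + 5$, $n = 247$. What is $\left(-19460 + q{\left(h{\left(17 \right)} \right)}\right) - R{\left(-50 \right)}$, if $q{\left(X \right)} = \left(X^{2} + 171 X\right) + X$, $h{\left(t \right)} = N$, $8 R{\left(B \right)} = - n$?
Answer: $- \frac{148353}{8} \approx -18544.0$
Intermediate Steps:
$R{\left(B \right)} = - \frac{247}{8}$ ($R{\left(B \right)} = \frac{\left(-1\right) 247}{8} = \frac{1}{8} \left(-247\right) = - \frac{247}{8}$)
$N = 5$ ($N = 0 + 5 = 5$)
$h{\left(t \right)} = 5$
$q{\left(X \right)} = X^{2} + 172 X$
$\left(-19460 + q{\left(h{\left(17 \right)} \right)}\right) - R{\left(-50 \right)} = \left(-19460 + 5 \left(172 + 5\right)\right) - - \frac{247}{8} = \left(-19460 + 5 \cdot 177\right) + \frac{247}{8} = \left(-19460 + 885\right) + \frac{247}{8} = -18575 + \frac{247}{8} = - \frac{148353}{8}$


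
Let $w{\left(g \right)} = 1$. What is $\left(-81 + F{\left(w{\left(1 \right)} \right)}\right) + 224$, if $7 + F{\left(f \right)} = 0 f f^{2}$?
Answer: $136$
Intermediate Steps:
$F{\left(f \right)} = -7$ ($F{\left(f \right)} = -7 + 0 f f^{2} = -7 + 0 f^{2} = -7 + 0 = -7$)
$\left(-81 + F{\left(w{\left(1 \right)} \right)}\right) + 224 = \left(-81 - 7\right) + 224 = -88 + 224 = 136$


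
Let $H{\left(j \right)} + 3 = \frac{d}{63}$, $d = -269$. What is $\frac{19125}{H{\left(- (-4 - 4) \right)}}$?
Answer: $- \frac{1204875}{458} \approx -2630.7$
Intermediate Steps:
$H{\left(j \right)} = - \frac{458}{63}$ ($H{\left(j \right)} = -3 - \frac{269}{63} = - \frac{458}{63}$)
$\frac{19125}{H{\left(- (-4 - 4) \right)}} = \frac{19125}{- \frac{458}{63}} = 19125 \left(- \frac{63}{458}\right) = - \frac{1204875}{458}$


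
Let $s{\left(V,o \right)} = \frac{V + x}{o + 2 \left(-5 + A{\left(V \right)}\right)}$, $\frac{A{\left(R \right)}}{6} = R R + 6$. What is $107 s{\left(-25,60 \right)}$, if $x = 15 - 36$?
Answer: $- \frac{2461}{3811} \approx -0.64576$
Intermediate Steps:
$A{\left(R \right)} = 36 + 6 R^{2}$ ($A{\left(R \right)} = 6 \left(R R + 6\right) = 6 \left(R^{2} + 6\right) = 6 \left(6 + R^{2}\right) = 36 + 6 R^{2}$)
$x = -21$
$s{\left(V,o \right)} = \frac{-21 + V}{62 + o + 12 V^{2}}$ ($s{\left(V,o \right)} = \frac{V - 21}{o + 2 \left(-5 + \left(36 + 6 V^{2}\right)\right)} = \frac{-21 + V}{o + 2 \left(31 + 6 V^{2}\right)} = \frac{-21 + V}{o + \left(62 + 12 V^{2}\right)} = \frac{-21 + V}{62 + o + 12 V^{2}}$)
$107 s{\left(-25,60 \right)} = 107 \frac{-21 - 25}{62 + 60 + 12 \left(-25\right)^{2}} = 107 \frac{1}{62 + 60 + 12 \cdot 625} \left(-46\right) = 107 \frac{1}{62 + 60 + 7500} \left(-46\right) = 107 \cdot \frac{1}{7622} \left(-46\right) = 107 \left(- \frac{23}{3811}\right) = - \frac{2461}{3811}$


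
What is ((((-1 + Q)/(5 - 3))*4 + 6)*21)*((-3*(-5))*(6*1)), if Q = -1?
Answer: 3780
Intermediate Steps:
((((-1 + Q)/(5 - 3))*4 + 6)*21)*((-3*(-5))*(6*1)) = ((((-1 - 1)/(5 - 3))*4 + 6)*21)*((-3*(-5))*(6*1)) = ((-2/2*4 + 6)*21)*(15*6) = ((-2*½*4 + 6)*21)*90 = ((-1*4 + 6)*21)*90 = ((-4 + 6)*21)*90 = (2*21)*90 = 42*90 = 3780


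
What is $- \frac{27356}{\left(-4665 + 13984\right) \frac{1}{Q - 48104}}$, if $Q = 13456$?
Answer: $\frac{947830688}{9319} \approx 1.0171 \cdot 10^{5}$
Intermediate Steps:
$- \frac{27356}{\left(-4665 + 13984\right) \frac{1}{Q - 48104}} = - \frac{27356}{\left(-4665 + 13984\right) \frac{1}{13456 - 48104}} = - \frac{27356}{9319 \frac{1}{-34648}} = - \frac{27356}{9319 \left(- \frac{1}{34648}\right)} = - \frac{27356}{- \frac{9319}{34648}} = \left(-27356\right) \left(- \frac{34648}{9319}\right) = \frac{947830688}{9319}$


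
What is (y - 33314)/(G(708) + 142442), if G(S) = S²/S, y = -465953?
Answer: -499267/143150 ≈ -3.4877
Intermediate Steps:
G(S) = S
(y - 33314)/(G(708) + 142442) = (-465953 - 33314)/(708 + 142442) = -499267/143150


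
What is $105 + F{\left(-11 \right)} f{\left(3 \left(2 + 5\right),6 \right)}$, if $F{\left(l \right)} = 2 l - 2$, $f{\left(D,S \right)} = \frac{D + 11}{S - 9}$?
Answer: $361$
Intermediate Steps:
$f{\left(D,S \right)} = \frac{11 + D}{-9 + S}$
$F{\left(l \right)} = -2 + 2 l$
$105 + F{\left(-11 \right)} f{\left(3 \left(2 + 5\right),6 \right)} = 105 + \left(-2 + 2 \left(-11\right)\right) \frac{11 + 3 \left(2 + 5\right)}{-9 + 6} = 105 + \left(-2 - 22\right) \frac{11 + 3 \cdot 7}{-3} = 105 - 24 \left(- \frac{11 + 21}{3}\right) = 105 - 24 \left(\left(- \frac{1}{3}\right) 32\right) = 105 - -256 = 105 + 256 = 361$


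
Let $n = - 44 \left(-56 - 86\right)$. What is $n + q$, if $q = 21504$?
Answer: $27752$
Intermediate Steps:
$n = 6248$ ($n = \left(-44\right) \left(-142\right) = 6248$)
$n + q = 6248 + 21504 = 27752$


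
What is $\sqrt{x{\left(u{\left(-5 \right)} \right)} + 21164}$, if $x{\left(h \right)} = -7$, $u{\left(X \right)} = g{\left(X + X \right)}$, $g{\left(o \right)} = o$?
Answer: $\sqrt{21157} \approx 145.45$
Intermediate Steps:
$u{\left(X \right)} = 2 X$ ($u{\left(X \right)} = X + X = 2 X$)
$\sqrt{x{\left(u{\left(-5 \right)} \right)} + 21164} = \sqrt{-7 + 21164} = \sqrt{21157}$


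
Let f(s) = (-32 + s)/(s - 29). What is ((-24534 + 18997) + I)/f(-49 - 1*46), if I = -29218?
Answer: -4309620/127 ≈ -33934.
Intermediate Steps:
f(s) = (-32 + s)/(-29 + s)
((-24534 + 18997) + I)/f(-49 - 1*46) = ((-24534 + 18997) - 29218)/(((-32 + (-49 - 1*46))/(-29 + (-49 - 1*46)))) = (-5537 - 29218)/(((-32 + (-49 - 46))/(-29 + (-49 - 46)))) = -34755*(-29 - 95)/(-32 - 95) = -34755/(-127/(-124)) = -34755/((-1/124*(-127))) = -34755/127/124 = -34755*124/127 = -4309620/127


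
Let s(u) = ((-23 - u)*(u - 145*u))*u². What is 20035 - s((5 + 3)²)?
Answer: -3284119997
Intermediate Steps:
s(u) = -144*u³*(-23 - u) (s(u) = ((-23 - u)*(-144*u))*u² = (-144*u*(-23 - u))*u² = -144*u³*(-23 - u))
20035 - s((5 + 3)²) = 20035 - 144*((5 + 3)²)³*(23 + (5 + 3)²) = 20035 - 144*(8²)³*(23 + 8²) = 20035 - 144*64³*(23 + 64) = 20035 - 144*262144*87 = 20035 - 1*3284140032 = 20035 - 3284140032 = -3284119997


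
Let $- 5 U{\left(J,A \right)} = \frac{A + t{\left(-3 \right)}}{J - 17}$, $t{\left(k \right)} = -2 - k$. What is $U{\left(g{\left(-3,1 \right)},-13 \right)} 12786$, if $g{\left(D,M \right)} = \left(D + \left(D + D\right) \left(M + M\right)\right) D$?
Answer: $\frac{38358}{35} \approx 1095.9$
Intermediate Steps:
$g{\left(D,M \right)} = D \left(D + 4 D M\right)$ ($g{\left(D,M \right)} = \left(D + 2 D 2 M\right) D = \left(D + 4 D M\right) D = D \left(D + 4 D M\right)$)
$U{\left(J,A \right)} = - \frac{1 + A}{5 \left(-17 + J\right)}$ ($U{\left(J,A \right)} = - \frac{\left(A - -1\right) \frac{1}{J - 17}}{5} = - \frac{\left(A + \left(-2 + 3\right)\right) \frac{1}{-17 + J}}{5} = - \frac{\left(A + 1\right) \frac{1}{-17 + J}}{5} = - \frac{\left(1 + A\right) \frac{1}{-17 + J}}{5} = - \frac{\frac{1}{-17 + J} \left(1 + A\right)}{5} = - \frac{1 + A}{5 \left(-17 + J\right)}$)
$U{\left(g{\left(-3,1 \right)},-13 \right)} 12786 = \frac{-1 - -13}{5 \left(-17 + \left(-3\right)^{2} \left(1 + 4 \cdot 1\right)\right)} 12786 = \frac{-1 + 13}{5 \left(-17 + 9 \left(1 + 4\right)\right)} 12786 = \frac{1}{5} \frac{1}{-17 + 9 \cdot 5} \cdot 12 \cdot 12786 = \frac{1}{5} \frac{1}{-17 + 45} \cdot 12 \cdot 12786 = \frac{1}{5} \cdot \frac{1}{28} \cdot 12 \cdot 12786 = \frac{3}{35} \cdot 12786 = \frac{38358}{35}$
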